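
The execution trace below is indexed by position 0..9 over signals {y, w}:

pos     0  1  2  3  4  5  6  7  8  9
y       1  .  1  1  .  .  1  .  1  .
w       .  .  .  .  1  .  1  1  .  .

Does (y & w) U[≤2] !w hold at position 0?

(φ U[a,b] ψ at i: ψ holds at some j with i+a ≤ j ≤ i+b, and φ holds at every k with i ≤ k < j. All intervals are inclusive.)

Need some j in [0,2] with !w, and (y & w) at every k in [0,j-1].
  j=0: !w holds; no prefix to check → satisfied.

True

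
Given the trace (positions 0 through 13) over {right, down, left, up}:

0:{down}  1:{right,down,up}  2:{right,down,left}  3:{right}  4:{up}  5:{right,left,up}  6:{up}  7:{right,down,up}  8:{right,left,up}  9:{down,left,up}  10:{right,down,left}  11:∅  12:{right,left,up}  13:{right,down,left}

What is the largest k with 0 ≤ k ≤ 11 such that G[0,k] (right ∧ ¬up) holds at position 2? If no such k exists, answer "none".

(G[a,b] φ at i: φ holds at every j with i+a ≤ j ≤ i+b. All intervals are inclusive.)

(right ∧ ¬up) must hold from j=2 onward; find where it first fails.
  j=2: holds
  j=3: holds
  j=4: fails
Holds on [2,3], so largest k = 1.

1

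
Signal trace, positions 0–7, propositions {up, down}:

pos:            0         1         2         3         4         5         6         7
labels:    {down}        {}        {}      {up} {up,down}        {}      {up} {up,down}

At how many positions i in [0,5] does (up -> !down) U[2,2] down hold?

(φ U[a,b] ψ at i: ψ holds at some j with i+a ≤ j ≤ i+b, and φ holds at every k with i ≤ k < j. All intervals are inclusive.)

2

Evaluate at each i in [0,5]:
  i=0: ✗ (no rhs in [2,2])
  i=1: ✗ (no rhs in [3,3])
  i=2: ✓ (rhs at j=4; lhs holds on [2,3])
  i=3: ✗ (no rhs in [5,5])
  i=4: ✗ (no rhs in [6,6])
  i=5: ✓ (rhs at j=7; lhs holds on [5,6])
Positions where it holds: {2, 5} → 2.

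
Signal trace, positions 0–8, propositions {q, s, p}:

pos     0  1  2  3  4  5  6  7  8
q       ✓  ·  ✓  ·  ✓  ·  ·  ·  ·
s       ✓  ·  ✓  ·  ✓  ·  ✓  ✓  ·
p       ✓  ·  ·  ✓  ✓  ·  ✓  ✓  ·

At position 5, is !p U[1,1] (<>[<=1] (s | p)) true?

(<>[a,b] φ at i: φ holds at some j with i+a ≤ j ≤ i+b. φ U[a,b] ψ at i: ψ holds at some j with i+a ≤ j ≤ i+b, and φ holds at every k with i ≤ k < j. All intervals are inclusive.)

Need some j in [6,6] with <>[<=1] (s | p), and !p at every k in [5,j-1].
  j=6: <>[<=1] (s | p) holds; !p holds at every k in [5,5] → satisfied.

Holds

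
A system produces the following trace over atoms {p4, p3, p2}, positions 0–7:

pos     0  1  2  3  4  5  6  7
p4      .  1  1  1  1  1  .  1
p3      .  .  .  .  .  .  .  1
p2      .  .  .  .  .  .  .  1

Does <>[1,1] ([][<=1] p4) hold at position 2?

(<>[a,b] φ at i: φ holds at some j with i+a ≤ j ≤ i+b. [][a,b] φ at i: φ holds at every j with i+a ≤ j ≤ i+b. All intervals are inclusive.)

True

Check [][<=1] p4 at each j in [3,3]:
  j=3: holds on [3,4]
Found at j=3 → formula holds.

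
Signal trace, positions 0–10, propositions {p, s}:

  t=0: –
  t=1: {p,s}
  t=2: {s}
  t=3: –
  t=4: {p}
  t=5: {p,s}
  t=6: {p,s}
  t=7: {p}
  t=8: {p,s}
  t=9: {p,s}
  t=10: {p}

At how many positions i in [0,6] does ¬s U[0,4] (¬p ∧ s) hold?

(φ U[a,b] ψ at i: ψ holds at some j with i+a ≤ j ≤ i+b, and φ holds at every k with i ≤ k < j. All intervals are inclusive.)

1

Evaluate at each i in [0,6]:
  i=0: ✗ (lhs fails at k=1 before rhs at j=2)
  i=1: ✗ (lhs fails at k=1 before rhs at j=2)
  i=2: ✓ (rhs at j=2)
  i=3: ✗ (no rhs in [3,7])
  i=4: ✗ (no rhs in [4,8])
  i=5: ✗ (no rhs in [5,9])
  i=6: ✗ (no rhs in [6,10])
Positions where it holds: {2} → 1.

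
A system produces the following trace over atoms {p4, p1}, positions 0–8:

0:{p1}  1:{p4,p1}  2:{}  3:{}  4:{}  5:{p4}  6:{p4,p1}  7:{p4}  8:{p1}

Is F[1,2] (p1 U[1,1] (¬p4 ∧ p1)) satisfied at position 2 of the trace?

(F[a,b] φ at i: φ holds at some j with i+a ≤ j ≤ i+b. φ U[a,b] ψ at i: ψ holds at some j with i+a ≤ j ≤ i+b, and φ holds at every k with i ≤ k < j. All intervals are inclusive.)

No

Check (p1 U[1,1] (¬p4 ∧ p1)) at each j in [3,4]:
  j=3: fails
  j=4: fails
No position in the window satisfies it → formula fails.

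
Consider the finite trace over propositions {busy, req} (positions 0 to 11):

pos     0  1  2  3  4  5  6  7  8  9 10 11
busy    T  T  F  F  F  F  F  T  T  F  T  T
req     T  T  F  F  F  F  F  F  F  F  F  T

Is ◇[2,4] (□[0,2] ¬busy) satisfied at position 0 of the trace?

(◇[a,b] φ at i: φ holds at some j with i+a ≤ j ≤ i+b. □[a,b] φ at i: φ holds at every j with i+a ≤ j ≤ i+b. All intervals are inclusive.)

Check □[0,2] ¬busy at each j in [2,4]:
  j=2: holds on [2,4]
  j=3: holds on [3,5]
  j=4: holds on [4,6]
Found at j=2 → formula holds.

True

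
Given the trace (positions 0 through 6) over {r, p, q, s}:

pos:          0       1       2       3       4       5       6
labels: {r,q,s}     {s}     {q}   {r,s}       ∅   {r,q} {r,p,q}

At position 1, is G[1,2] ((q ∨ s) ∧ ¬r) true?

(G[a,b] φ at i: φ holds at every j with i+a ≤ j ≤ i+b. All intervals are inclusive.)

Does not hold

Check ((q ∨ s) ∧ ¬r) at every j in [2,3]:
  j=2: true
  j=3: false
Fails at j=3 → formula fails.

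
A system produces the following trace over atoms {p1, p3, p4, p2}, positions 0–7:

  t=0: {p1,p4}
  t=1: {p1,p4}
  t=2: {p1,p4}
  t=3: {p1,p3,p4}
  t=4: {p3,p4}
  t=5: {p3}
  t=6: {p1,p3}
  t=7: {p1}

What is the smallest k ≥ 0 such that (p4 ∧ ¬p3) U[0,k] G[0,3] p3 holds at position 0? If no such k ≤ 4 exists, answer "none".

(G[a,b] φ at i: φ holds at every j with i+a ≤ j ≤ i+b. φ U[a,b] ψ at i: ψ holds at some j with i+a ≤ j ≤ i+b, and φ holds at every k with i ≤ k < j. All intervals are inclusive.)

Need earliest j ≥ 0 with G[0,3] p3, and (p4 ∧ ¬p3) at every k in [0,j-1].
  j=0: rhs fails.
  j=1: rhs fails.
  j=2: rhs fails.
  j=3: rhs holds; lhs holds on [0,2]. k = 3.

3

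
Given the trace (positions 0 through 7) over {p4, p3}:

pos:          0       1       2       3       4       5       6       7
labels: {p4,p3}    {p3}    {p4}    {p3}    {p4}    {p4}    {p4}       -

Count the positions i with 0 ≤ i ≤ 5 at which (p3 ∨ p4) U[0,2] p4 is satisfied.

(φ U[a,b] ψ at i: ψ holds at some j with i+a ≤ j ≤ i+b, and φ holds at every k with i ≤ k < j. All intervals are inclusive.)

6

Evaluate at each i in [0,5]:
  i=0: ✓ (rhs at j=0)
  i=1: ✓ (rhs at j=2; lhs holds on [1,1])
  i=2: ✓ (rhs at j=2)
  i=3: ✓ (rhs at j=4; lhs holds on [3,3])
  i=4: ✓ (rhs at j=4)
  i=5: ✓ (rhs at j=5)
Positions where it holds: {0, 1, 2, 3, 4, 5} → 6.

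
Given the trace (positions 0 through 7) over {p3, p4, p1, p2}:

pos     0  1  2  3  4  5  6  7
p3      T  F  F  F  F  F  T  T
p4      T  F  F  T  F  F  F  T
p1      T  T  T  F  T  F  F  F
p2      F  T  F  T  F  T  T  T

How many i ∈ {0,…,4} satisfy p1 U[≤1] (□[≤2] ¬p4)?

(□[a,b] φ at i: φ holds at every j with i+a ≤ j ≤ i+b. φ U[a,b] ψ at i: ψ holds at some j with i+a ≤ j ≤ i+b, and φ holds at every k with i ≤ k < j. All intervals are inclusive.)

Evaluate at each i in [0,4]:
  i=0: ✗ (no rhs in [0,1])
  i=1: ✗ (no rhs in [1,2])
  i=2: ✗ (no rhs in [2,3])
  i=3: ✗ (lhs fails at k=3 before rhs at j=4)
  i=4: ✓ (rhs at j=4)
Positions where it holds: {4} → 1.

1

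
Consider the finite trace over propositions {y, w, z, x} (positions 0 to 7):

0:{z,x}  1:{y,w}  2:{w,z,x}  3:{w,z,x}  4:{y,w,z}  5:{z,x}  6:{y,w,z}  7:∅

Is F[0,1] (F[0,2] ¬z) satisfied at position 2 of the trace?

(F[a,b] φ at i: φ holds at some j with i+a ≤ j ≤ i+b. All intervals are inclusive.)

Does not hold

Check F[0,2] ¬z at each j in [2,3]:
  j=2: fails (none in [2,4])
  j=3: fails (none in [3,5])
No position in the window satisfies it → formula fails.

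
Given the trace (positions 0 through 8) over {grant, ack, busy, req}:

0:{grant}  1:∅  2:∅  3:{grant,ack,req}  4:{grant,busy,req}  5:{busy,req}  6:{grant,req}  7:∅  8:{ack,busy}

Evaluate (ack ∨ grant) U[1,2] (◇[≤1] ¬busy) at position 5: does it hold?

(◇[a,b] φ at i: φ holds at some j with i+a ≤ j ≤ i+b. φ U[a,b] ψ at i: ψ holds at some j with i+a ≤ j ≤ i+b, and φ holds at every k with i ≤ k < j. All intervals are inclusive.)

False

Need some j in [6,7] with ◇[≤1] ¬busy, and (ack ∨ grant) at every k in [5,j-1].
  j=6: ◇[≤1] ¬busy holds, but (ack ∨ grant) fails at k=5 → not this j.
  j=7: ◇[≤1] ¬busy holds, but (ack ∨ grant) fails at k=5 → not this j.
No j in the window works → until fails.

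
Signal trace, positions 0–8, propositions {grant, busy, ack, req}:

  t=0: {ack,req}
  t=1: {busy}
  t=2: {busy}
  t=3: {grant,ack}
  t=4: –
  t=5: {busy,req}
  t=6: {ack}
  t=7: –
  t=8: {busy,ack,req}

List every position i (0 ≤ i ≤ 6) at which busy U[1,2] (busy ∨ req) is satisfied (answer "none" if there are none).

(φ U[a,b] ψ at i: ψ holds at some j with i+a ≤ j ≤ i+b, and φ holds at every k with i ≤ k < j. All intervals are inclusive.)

1

Evaluate at each i in [0,6]:
  i=0: ✗ (lhs fails at k=0 before rhs at j=1)
  i=1: ✓ (rhs at j=2; lhs holds on [1,1])
  i=2: ✗ (no rhs in [3,4])
  i=3: ✗ (lhs fails at k=3 before rhs at j=5)
  i=4: ✗ (lhs fails at k=4 before rhs at j=5)
  i=5: ✗ (no rhs in [6,7])
  i=6: ✗ (lhs fails at k=6 before rhs at j=8)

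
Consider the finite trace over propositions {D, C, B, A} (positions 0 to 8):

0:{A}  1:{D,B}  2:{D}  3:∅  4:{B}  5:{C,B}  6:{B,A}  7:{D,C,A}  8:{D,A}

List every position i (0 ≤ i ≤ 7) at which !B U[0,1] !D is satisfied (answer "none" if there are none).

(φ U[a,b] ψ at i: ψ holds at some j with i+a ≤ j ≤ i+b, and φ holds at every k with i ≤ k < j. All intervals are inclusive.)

0, 2, 3, 4, 5, 6

Evaluate at each i in [0,7]:
  i=0: ✓ (rhs at j=0)
  i=1: ✗ (no rhs in [1,2])
  i=2: ✓ (rhs at j=3; lhs holds on [2,2])
  i=3: ✓ (rhs at j=3)
  i=4: ✓ (rhs at j=4)
  i=5: ✓ (rhs at j=5)
  i=6: ✓ (rhs at j=6)
  i=7: ✗ (no rhs in [7,8])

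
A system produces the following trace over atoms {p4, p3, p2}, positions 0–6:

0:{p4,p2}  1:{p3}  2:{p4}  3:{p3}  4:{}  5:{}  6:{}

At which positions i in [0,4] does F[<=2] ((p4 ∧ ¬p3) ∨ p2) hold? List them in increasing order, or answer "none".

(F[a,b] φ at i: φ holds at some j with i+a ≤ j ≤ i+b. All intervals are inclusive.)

Evaluate at each i in [0,4]:
  i=0: ✓ (witness j=0)
  i=1: ✓ (witness j=2)
  i=2: ✓ (witness j=2)
  i=3: ✗ (none in [3,5])
  i=4: ✗ (none in [4,6])

0, 1, 2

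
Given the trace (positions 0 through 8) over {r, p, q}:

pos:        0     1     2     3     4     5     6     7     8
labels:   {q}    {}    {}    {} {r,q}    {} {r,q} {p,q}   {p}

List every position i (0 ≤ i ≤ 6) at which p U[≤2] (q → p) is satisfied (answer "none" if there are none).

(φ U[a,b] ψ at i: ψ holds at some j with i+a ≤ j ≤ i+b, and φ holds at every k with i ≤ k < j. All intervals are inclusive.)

1, 2, 3, 5

Evaluate at each i in [0,6]:
  i=0: ✗ (lhs fails at k=0 before rhs at j=1)
  i=1: ✓ (rhs at j=1)
  i=2: ✓ (rhs at j=2)
  i=3: ✓ (rhs at j=3)
  i=4: ✗ (lhs fails at k=4 before rhs at j=5)
  i=5: ✓ (rhs at j=5)
  i=6: ✗ (lhs fails at k=6 before rhs at j=7)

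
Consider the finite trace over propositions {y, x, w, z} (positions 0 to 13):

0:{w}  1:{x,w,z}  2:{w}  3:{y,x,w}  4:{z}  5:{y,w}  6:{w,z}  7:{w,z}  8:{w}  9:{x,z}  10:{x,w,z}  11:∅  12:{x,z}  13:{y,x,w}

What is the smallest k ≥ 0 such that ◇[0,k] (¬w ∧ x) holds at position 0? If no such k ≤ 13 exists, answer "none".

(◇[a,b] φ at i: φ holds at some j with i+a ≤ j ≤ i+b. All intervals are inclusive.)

9

Scan j = 0,1,… for (¬w ∧ x):
  j=0: fails
  j=1: fails
  j=2: fails
  j=3: fails
  j=4: fails
  j=5: fails
  j=6: fails
  j=7: fails
  j=8: fails
  j=9: holds
First hit at j=9, so smallest k = 9-0 = 9.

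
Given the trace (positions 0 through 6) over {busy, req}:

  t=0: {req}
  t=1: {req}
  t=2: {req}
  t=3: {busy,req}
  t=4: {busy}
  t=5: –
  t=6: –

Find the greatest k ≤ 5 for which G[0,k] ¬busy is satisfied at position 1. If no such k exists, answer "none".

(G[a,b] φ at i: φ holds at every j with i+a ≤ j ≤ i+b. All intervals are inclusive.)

1

¬busy must hold from j=1 onward; find where it first fails.
  j=1: holds
  j=2: holds
  j=3: fails
Holds on [1,2], so largest k = 1.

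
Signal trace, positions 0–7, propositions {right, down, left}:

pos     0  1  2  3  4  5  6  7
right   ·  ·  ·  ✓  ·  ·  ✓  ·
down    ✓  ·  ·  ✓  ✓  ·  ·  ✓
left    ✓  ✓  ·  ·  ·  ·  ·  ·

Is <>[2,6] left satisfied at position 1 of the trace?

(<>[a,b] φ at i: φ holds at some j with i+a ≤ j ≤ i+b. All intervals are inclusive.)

False

Check left at each j in [3,7]:
  j=3: false
  j=4: false
  j=5: false
  j=6: false
  j=7: false
No position in the window satisfies it → formula fails.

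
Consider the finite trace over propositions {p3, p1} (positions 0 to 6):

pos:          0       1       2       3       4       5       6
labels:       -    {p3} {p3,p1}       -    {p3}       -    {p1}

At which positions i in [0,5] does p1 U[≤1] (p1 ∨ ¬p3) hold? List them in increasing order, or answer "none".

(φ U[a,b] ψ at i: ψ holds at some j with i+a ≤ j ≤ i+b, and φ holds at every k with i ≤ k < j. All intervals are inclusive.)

0, 2, 3, 5

Evaluate at each i in [0,5]:
  i=0: ✓ (rhs at j=0)
  i=1: ✗ (lhs fails at k=1 before rhs at j=2)
  i=2: ✓ (rhs at j=2)
  i=3: ✓ (rhs at j=3)
  i=4: ✗ (lhs fails at k=4 before rhs at j=5)
  i=5: ✓ (rhs at j=5)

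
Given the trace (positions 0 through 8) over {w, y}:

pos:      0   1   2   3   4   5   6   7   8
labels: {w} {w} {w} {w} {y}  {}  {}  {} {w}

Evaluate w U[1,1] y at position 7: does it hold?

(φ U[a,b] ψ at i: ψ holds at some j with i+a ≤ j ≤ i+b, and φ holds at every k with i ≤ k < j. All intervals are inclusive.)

Need some j in [8,8] with y, and w at every k in [7,j-1].
  j=8: y false.
No j in the window works → until fails.

No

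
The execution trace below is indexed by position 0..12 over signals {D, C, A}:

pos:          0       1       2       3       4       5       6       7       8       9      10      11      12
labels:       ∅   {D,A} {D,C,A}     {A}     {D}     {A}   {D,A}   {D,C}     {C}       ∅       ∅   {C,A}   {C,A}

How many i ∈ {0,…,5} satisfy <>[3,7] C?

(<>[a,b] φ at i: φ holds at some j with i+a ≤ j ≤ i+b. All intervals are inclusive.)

6

Evaluate at each i in [0,5]:
  i=0: ✓ (witness j=7)
  i=1: ✓ (witness j=7)
  i=2: ✓ (witness j=7)
  i=3: ✓ (witness j=7)
  i=4: ✓ (witness j=7)
  i=5: ✓ (witness j=8)
Positions where it holds: {0, 1, 2, 3, 4, 5} → 6.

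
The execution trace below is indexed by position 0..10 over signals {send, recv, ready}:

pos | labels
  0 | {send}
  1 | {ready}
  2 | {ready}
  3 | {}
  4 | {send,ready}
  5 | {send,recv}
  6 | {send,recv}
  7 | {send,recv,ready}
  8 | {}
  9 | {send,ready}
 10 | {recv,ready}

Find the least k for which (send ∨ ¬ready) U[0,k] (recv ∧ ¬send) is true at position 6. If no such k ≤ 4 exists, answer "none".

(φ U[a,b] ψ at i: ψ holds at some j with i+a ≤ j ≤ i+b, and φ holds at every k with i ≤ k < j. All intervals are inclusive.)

4

Need earliest j ≥ 6 with (recv ∧ ¬send), and (send ∨ ¬ready) at every k in [6,j-1].
  j=6: rhs fails.
  j=7: rhs fails.
  j=8: rhs fails.
  j=9: rhs fails.
  j=10: rhs holds; lhs holds on [6,9]. k = 4.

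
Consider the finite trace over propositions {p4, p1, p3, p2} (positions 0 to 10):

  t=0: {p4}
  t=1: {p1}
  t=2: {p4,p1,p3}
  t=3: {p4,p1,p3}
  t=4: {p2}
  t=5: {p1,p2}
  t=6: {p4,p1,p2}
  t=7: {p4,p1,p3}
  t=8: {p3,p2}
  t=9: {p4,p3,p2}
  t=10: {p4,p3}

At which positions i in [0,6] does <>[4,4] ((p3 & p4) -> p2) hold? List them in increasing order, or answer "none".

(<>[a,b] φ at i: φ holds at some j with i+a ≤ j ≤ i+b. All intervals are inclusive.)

0, 1, 2, 4, 5

Evaluate at each i in [0,6]:
  i=0: ✓ (witness j=4)
  i=1: ✓ (witness j=5)
  i=2: ✓ (witness j=6)
  i=3: ✗ (none in [7,7])
  i=4: ✓ (witness j=8)
  i=5: ✓ (witness j=9)
  i=6: ✗ (none in [10,10])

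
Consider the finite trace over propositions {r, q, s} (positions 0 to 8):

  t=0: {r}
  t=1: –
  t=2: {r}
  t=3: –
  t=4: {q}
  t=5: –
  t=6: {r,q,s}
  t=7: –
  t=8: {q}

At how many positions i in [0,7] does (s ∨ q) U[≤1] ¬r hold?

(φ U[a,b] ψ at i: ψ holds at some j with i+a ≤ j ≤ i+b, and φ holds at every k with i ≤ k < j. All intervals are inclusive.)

6

Evaluate at each i in [0,7]:
  i=0: ✗ (lhs fails at k=0 before rhs at j=1)
  i=1: ✓ (rhs at j=1)
  i=2: ✗ (lhs fails at k=2 before rhs at j=3)
  i=3: ✓ (rhs at j=3)
  i=4: ✓ (rhs at j=4)
  i=5: ✓ (rhs at j=5)
  i=6: ✓ (rhs at j=7; lhs holds on [6,6])
  i=7: ✓ (rhs at j=7)
Positions where it holds: {1, 3, 4, 5, 6, 7} → 6.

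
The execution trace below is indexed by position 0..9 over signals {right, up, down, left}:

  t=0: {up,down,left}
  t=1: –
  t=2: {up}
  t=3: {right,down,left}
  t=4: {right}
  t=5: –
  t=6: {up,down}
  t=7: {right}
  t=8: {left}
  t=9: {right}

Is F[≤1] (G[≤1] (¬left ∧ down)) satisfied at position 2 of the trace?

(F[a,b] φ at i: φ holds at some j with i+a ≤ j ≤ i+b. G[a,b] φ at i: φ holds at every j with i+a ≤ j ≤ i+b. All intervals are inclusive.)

Check G[≤1] (¬left ∧ down) at each j in [2,3]:
  j=2: fails at 2
  j=3: fails at 3
No position in the window satisfies it → formula fails.

False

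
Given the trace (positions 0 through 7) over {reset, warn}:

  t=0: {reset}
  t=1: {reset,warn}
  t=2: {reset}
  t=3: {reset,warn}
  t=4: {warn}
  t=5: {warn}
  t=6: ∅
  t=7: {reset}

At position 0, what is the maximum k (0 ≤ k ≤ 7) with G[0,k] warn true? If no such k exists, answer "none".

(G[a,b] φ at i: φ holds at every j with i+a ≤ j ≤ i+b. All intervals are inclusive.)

none

warn must hold from j=0 onward; find where it first fails.
  j=0: fails → no k works.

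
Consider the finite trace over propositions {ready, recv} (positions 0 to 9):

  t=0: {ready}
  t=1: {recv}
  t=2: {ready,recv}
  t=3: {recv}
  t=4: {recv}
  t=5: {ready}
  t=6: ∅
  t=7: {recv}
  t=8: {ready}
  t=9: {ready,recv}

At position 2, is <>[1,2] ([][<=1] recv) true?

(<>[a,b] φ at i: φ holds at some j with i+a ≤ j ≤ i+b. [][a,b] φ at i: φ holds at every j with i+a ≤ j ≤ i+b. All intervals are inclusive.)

Yes

Check [][<=1] recv at each j in [3,4]:
  j=3: holds on [3,4]
  j=4: fails at 5
Found at j=3 → formula holds.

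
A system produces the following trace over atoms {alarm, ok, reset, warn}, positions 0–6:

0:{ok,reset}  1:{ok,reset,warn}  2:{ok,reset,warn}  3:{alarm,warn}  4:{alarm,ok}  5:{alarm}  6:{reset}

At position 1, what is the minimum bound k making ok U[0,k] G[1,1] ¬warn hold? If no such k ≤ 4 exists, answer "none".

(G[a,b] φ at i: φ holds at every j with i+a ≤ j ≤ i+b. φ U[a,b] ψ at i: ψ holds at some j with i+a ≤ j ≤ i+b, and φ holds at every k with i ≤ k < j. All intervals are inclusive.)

2

Need earliest j ≥ 1 with G[1,1] ¬warn, and ok at every k in [1,j-1].
  j=1: rhs fails.
  j=2: rhs fails.
  j=3: rhs holds; lhs holds on [1,2]. k = 2.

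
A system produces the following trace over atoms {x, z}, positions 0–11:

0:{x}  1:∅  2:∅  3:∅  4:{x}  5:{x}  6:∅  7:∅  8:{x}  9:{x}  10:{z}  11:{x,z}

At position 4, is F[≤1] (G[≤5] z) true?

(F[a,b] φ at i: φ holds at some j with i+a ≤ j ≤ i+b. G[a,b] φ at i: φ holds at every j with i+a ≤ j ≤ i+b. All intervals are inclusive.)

Check G[≤5] z at each j in [4,5]:
  j=4: fails at 4
  j=5: fails at 5
No position in the window satisfies it → formula fails.

False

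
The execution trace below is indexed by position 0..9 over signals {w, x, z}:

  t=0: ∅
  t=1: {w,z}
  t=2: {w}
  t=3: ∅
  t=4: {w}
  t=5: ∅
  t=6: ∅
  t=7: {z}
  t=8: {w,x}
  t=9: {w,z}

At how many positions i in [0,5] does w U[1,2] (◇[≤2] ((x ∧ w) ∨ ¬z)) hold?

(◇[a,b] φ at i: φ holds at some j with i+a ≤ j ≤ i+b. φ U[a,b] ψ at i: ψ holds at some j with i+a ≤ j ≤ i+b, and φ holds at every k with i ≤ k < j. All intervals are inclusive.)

3

Evaluate at each i in [0,5]:
  i=0: ✗ (lhs fails at k=0 before rhs at j=1)
  i=1: ✓ (rhs at j=2; lhs holds on [1,1])
  i=2: ✓ (rhs at j=3; lhs holds on [2,2])
  i=3: ✗ (lhs fails at k=3 before rhs at j=4)
  i=4: ✓ (rhs at j=5; lhs holds on [4,4])
  i=5: ✗ (lhs fails at k=5 before rhs at j=6)
Positions where it holds: {1, 2, 4} → 3.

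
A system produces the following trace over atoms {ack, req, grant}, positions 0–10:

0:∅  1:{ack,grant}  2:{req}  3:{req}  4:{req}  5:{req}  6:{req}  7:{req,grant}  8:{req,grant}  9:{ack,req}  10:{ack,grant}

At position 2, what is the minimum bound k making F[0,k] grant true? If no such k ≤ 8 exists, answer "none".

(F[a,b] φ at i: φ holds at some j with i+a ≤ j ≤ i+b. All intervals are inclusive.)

Scan j = 2,3,… for grant:
  j=2: fails
  j=3: fails
  j=4: fails
  j=5: fails
  j=6: fails
  j=7: holds
First hit at j=7, so smallest k = 7-2 = 5.

5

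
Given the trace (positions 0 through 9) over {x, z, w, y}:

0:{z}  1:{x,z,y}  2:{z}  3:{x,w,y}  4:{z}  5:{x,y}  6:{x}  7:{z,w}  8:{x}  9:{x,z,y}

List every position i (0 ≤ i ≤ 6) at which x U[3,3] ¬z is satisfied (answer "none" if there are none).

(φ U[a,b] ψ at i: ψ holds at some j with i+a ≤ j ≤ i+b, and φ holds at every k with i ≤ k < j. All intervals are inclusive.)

Evaluate at each i in [0,6]:
  i=0: ✗ (lhs fails at k=0 before rhs at j=3)
  i=1: ✗ (no rhs in [4,4])
  i=2: ✗ (lhs fails at k=2 before rhs at j=5)
  i=3: ✗ (lhs fails at k=4 before rhs at j=6)
  i=4: ✗ (no rhs in [7,7])
  i=5: ✗ (lhs fails at k=7 before rhs at j=8)
  i=6: ✗ (no rhs in [9,9])

none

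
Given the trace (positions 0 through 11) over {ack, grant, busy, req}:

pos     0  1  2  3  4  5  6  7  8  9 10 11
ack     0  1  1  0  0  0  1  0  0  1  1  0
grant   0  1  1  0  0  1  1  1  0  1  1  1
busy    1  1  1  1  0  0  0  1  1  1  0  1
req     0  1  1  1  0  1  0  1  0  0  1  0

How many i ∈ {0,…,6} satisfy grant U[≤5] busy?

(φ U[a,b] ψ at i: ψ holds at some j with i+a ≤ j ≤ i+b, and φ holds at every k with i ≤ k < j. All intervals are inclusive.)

6

Evaluate at each i in [0,6]:
  i=0: ✓ (rhs at j=0)
  i=1: ✓ (rhs at j=1)
  i=2: ✓ (rhs at j=2)
  i=3: ✓ (rhs at j=3)
  i=4: ✗ (lhs fails at k=4 before rhs at j=7)
  i=5: ✓ (rhs at j=7; lhs holds on [5,6])
  i=6: ✓ (rhs at j=7; lhs holds on [6,6])
Positions where it holds: {0, 1, 2, 3, 5, 6} → 6.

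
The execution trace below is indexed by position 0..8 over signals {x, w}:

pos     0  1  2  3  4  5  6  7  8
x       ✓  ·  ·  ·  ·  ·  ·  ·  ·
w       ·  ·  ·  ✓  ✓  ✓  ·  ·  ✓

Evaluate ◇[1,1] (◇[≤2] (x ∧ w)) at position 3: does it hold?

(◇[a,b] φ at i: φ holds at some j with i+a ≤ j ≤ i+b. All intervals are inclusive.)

Check ◇[≤2] (x ∧ w) at each j in [4,4]:
  j=4: fails (none in [4,6])
No position in the window satisfies it → formula fails.

False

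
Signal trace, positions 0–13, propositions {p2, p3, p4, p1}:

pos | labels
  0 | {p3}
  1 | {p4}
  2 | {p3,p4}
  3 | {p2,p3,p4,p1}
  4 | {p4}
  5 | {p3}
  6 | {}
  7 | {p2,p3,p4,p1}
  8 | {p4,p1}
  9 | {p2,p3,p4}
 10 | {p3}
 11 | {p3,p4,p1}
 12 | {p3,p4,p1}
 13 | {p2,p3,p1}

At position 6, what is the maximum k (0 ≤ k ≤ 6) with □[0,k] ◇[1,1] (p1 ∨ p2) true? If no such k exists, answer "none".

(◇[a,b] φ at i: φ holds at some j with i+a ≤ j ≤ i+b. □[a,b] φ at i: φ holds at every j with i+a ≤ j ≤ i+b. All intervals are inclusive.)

2

◇[1,1] (p1 ∨ p2) must hold from j=6 onward; find where it first fails.
  j=6: holds
  j=7: holds
  j=8: holds
  j=9: fails
Holds on [6,8], so largest k = 2.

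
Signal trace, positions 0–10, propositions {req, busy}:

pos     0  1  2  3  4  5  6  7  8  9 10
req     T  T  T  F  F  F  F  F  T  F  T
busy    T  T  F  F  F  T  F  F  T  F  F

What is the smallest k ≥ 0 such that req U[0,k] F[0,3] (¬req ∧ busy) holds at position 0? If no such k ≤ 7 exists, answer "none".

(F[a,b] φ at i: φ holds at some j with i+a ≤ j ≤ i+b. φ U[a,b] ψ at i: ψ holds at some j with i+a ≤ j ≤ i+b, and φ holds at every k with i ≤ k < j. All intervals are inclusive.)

2

Need earliest j ≥ 0 with F[0,3] (¬req ∧ busy), and req at every k in [0,j-1].
  j=0: rhs fails.
  j=1: rhs fails.
  j=2: rhs holds; lhs holds on [0,1]. k = 2.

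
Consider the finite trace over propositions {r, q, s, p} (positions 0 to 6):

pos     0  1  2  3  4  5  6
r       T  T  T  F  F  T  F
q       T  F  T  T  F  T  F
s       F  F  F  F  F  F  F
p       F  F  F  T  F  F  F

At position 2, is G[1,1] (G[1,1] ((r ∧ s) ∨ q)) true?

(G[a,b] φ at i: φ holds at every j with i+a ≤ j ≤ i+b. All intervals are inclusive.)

Check G[1,1] ((r ∧ s) ∨ q) at every j in [3,3]:
  j=3: fails at 4
Fails at j=3 → formula fails.

Does not hold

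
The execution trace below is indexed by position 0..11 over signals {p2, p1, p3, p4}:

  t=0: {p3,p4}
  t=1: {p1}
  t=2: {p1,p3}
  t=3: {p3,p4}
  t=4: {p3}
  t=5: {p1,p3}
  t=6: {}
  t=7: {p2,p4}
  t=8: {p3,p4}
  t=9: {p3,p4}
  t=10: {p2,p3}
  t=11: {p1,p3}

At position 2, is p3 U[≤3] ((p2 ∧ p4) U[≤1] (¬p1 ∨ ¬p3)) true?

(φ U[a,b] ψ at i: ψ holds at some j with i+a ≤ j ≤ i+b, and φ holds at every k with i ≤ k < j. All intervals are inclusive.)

True

Need some j in [2,5] with ((p2 ∧ p4) U[≤1] (¬p1 ∨ ¬p3)), and p3 at every k in [2,j-1].
  j=2: ((p2 ∧ p4) U[≤1] (¬p1 ∨ ¬p3)) — fails.
  j=3: ((p2 ∧ p4) U[≤1] (¬p1 ∨ ¬p3)) holds; p3 holds at every k in [2,2] → satisfied.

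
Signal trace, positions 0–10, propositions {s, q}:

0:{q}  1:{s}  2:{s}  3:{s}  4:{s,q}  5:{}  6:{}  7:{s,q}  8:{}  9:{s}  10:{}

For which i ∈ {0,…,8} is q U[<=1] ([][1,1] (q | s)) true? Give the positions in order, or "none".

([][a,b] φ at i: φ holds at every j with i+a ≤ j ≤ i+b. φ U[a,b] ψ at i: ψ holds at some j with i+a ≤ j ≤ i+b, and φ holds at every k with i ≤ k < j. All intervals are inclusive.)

0, 1, 2, 3, 6, 7, 8

Evaluate at each i in [0,8]:
  i=0: ✓ (rhs at j=0)
  i=1: ✓ (rhs at j=1)
  i=2: ✓ (rhs at j=2)
  i=3: ✓ (rhs at j=3)
  i=4: ✗ (no rhs in [4,5])
  i=5: ✗ (lhs fails at k=5 before rhs at j=6)
  i=6: ✓ (rhs at j=6)
  i=7: ✓ (rhs at j=8; lhs holds on [7,7])
  i=8: ✓ (rhs at j=8)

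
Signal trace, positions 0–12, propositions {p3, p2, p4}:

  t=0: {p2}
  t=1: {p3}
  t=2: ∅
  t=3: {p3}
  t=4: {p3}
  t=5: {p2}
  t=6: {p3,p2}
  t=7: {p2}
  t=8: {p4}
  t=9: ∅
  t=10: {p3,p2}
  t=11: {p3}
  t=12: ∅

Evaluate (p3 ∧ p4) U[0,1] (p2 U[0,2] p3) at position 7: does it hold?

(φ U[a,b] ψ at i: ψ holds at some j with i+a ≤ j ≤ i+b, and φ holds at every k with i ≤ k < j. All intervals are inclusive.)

No

Need some j in [7,8] with (p2 U[0,2] p3), and (p3 ∧ p4) at every k in [7,j-1].
  j=7: (p2 U[0,2] p3) — fails.
  j=8: (p2 U[0,2] p3) — fails.
No j in the window works → until fails.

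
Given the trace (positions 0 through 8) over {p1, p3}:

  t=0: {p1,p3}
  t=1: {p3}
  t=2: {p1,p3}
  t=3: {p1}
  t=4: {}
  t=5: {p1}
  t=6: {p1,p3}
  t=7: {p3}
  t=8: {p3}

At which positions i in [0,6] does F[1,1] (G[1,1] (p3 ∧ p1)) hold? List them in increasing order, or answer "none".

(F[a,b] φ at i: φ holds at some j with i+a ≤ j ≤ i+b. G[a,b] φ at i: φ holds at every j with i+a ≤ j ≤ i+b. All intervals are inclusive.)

Evaluate at each i in [0,6]:
  i=0: ✓ (witness j=1)
  i=1: ✗ (none in [2,2])
  i=2: ✗ (none in [3,3])
  i=3: ✗ (none in [4,4])
  i=4: ✓ (witness j=5)
  i=5: ✗ (none in [6,6])
  i=6: ✗ (none in [7,7])

0, 4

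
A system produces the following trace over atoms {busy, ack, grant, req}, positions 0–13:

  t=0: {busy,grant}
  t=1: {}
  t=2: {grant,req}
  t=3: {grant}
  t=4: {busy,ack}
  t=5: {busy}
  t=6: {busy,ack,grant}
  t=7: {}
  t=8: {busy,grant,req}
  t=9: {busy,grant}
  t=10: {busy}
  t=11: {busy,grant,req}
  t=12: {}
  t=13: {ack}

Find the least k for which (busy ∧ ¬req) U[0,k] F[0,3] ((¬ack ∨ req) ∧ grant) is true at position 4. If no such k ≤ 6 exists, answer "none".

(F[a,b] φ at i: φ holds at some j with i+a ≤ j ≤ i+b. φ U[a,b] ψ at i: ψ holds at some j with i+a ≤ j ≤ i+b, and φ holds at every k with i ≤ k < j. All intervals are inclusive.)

1

Need earliest j ≥ 4 with F[0,3] ((¬ack ∨ req) ∧ grant), and (busy ∧ ¬req) at every k in [4,j-1].
  j=4: rhs fails.
  j=5: rhs holds; lhs holds on [4,4]. k = 1.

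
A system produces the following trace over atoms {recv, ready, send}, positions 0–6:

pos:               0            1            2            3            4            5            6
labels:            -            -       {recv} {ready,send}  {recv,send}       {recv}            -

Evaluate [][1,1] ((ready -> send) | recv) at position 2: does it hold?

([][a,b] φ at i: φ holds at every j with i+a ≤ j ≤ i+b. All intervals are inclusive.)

Check ((ready -> send) | recv) at every j in [3,3]:
  j=3: true
All positions satisfy it → formula holds.

Yes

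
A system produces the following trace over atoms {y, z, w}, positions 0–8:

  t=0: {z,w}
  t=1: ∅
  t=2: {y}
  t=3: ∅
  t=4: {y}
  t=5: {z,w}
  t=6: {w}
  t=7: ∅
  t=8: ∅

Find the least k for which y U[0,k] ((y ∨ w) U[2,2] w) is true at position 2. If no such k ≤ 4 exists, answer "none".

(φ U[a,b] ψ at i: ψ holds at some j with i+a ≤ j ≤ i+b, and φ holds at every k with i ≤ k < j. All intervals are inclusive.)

none

Need earliest j ≥ 2 with ((y ∨ w) U[2,2] w), and y at every k in [2,j-1].
  j=2: rhs fails.
  j=3: rhs fails.
  j=4: rhs holds but lhs fails at k=3.
  j=5: rhs fails.
  j=6: rhs fails.
No witness within the range → none.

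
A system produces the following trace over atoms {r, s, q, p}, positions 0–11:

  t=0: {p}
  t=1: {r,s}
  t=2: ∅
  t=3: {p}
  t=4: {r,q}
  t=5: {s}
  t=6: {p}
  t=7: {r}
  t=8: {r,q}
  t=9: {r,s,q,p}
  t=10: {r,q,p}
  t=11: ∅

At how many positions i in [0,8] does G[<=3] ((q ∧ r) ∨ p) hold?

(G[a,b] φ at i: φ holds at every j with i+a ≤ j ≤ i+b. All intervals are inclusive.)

Evaluate at each i in [0,8]:
  i=0: ✗ (fails at j=1)
  i=1: ✗ (fails at j=1)
  i=2: ✗ (fails at j=2)
  i=3: ✗ (fails at j=5)
  i=4: ✗ (fails at j=5)
  i=5: ✗ (fails at j=5)
  i=6: ✗ (fails at j=7)
  i=7: ✗ (fails at j=7)
  i=8: ✗ (fails at j=11)
Positions where it holds: {} → 0.

0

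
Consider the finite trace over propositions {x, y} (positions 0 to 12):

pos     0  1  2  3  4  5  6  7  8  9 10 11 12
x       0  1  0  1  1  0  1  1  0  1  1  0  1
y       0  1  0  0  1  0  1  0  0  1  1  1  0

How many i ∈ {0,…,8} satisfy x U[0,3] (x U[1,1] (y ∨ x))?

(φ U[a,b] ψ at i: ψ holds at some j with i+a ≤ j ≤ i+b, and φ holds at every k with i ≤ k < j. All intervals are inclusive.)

2

Evaluate at each i in [0,8]:
  i=0: ✗ (lhs fails at k=0 before rhs at j=3)
  i=1: ✗ (lhs fails at k=2 before rhs at j=3)
  i=2: ✗ (lhs fails at k=2 before rhs at j=3)
  i=3: ✓ (rhs at j=3)
  i=4: ✗ (lhs fails at k=5 before rhs at j=6)
  i=5: ✗ (lhs fails at k=5 before rhs at j=6)
  i=6: ✓ (rhs at j=6)
  i=7: ✗ (lhs fails at k=8 before rhs at j=9)
  i=8: ✗ (lhs fails at k=8 before rhs at j=9)
Positions where it holds: {3, 6} → 2.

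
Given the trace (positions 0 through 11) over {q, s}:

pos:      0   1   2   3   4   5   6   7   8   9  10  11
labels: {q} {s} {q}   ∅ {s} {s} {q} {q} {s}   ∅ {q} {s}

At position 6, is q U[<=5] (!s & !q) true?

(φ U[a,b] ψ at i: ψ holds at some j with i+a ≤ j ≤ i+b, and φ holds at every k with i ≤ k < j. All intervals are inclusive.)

No

Need some j in [6,11] with (!s & !q), and q at every k in [6,j-1].
  j=6: (!s & !q) false.
  j=7: (!s & !q) false.
  j=8: (!s & !q) false.
  j=9: (!s & !q) holds, but q fails at k=8 → not this j.
  j=10: (!s & !q) false.
  j=11: (!s & !q) false.
No j in the window works → until fails.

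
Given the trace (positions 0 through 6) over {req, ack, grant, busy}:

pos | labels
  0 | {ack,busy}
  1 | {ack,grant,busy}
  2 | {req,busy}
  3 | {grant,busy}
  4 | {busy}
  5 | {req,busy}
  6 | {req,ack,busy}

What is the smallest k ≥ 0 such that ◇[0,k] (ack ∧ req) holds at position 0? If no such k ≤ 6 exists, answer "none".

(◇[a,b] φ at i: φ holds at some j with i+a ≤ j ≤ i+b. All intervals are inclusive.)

6

Scan j = 0,1,… for (ack ∧ req):
  j=0: fails
  j=1: fails
  j=2: fails
  j=3: fails
  j=4: fails
  j=5: fails
  j=6: holds
First hit at j=6, so smallest k = 6-0 = 6.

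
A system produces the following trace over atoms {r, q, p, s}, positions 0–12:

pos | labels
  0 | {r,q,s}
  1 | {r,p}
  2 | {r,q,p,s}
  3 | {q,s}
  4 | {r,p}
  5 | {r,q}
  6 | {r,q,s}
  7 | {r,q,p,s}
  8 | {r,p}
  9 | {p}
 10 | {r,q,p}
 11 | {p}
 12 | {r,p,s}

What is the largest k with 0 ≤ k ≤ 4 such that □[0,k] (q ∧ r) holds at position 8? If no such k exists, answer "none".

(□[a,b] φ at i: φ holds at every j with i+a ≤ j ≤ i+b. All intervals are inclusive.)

none

(q ∧ r) must hold from j=8 onward; find where it first fails.
  j=8: fails → no k works.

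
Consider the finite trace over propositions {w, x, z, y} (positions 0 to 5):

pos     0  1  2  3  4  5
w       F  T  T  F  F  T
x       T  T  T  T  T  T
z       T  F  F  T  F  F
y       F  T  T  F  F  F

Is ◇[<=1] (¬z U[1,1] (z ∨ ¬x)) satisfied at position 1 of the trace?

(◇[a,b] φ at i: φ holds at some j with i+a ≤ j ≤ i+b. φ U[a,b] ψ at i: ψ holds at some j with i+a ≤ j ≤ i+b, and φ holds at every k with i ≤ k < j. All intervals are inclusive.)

Holds

Check (¬z U[1,1] (z ∨ ¬x)) at each j in [1,2]:
  j=1: fails
  j=2: holds
Found at j=2 → formula holds.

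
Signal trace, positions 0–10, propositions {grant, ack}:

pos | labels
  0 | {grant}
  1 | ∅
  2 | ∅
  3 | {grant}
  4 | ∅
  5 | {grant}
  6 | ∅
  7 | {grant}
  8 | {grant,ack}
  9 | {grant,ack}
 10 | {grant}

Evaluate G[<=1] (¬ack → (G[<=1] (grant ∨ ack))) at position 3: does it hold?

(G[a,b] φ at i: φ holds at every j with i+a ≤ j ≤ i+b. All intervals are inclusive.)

Check (¬ack → (G[<=1] (grant ∨ ack))) at every j in [3,4]:
  j=3: antecedent true; consequent fails at 4 → ✗
  j=4: antecedent true; consequent fails at 4 → ✗
Fails at j=3 → formula fails.

No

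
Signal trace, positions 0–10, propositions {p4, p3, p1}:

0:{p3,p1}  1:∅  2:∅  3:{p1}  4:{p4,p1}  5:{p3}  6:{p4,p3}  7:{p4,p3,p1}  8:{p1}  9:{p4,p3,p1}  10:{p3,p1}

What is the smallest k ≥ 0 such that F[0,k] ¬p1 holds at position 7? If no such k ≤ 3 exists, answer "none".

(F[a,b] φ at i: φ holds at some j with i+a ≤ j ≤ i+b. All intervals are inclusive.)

none

Scan j = 7,8,… for ¬p1:
  j=7: fails
  j=8: fails
  j=9: fails
  j=10: fails
No j in [7,10] satisfies it → none.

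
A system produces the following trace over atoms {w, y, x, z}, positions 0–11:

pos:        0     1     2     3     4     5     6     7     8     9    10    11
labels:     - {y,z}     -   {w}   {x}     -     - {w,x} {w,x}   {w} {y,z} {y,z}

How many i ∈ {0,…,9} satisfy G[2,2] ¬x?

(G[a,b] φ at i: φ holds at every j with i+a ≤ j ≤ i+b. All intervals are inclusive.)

Evaluate at each i in [0,9]:
  i=0: ✓ (all of [2,2])
  i=1: ✓ (all of [3,3])
  i=2: ✗ (fails at j=4)
  i=3: ✓ (all of [5,5])
  i=4: ✓ (all of [6,6])
  i=5: ✗ (fails at j=7)
  i=6: ✗ (fails at j=8)
  i=7: ✓ (all of [9,9])
  i=8: ✓ (all of [10,10])
  i=9: ✓ (all of [11,11])
Positions where it holds: {0, 1, 3, 4, 7, 8, 9} → 7.

7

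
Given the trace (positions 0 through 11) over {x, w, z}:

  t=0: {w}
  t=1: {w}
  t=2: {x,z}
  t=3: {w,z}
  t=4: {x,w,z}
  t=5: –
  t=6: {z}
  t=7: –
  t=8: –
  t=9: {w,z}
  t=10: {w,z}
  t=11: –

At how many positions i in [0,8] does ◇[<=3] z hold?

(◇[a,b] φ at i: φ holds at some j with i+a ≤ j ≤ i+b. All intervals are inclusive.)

9

Evaluate at each i in [0,8]:
  i=0: ✓ (witness j=2)
  i=1: ✓ (witness j=2)
  i=2: ✓ (witness j=2)
  i=3: ✓ (witness j=3)
  i=4: ✓ (witness j=4)
  i=5: ✓ (witness j=6)
  i=6: ✓ (witness j=6)
  i=7: ✓ (witness j=9)
  i=8: ✓ (witness j=9)
Positions where it holds: {0, 1, 2, 3, 4, 5, 6, 7, 8} → 9.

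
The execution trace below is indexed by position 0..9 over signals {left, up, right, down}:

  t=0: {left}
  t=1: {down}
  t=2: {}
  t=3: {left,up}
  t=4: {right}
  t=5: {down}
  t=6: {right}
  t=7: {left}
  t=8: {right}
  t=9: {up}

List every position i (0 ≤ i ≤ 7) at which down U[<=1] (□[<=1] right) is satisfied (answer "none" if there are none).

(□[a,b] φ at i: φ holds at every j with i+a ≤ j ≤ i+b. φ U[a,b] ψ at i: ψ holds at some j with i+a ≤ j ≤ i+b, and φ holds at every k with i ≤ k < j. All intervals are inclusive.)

none

Evaluate at each i in [0,7]:
  i=0: ✗ (no rhs in [0,1])
  i=1: ✗ (no rhs in [1,2])
  i=2: ✗ (no rhs in [2,3])
  i=3: ✗ (no rhs in [3,4])
  i=4: ✗ (no rhs in [4,5])
  i=5: ✗ (no rhs in [5,6])
  i=6: ✗ (no rhs in [6,7])
  i=7: ✗ (no rhs in [7,8])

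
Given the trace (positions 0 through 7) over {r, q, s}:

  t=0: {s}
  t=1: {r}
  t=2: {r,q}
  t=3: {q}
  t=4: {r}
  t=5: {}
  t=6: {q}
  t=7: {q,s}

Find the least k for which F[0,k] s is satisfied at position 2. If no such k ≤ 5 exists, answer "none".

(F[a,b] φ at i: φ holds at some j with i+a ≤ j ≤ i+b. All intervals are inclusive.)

Scan j = 2,3,… for s:
  j=2: fails
  j=3: fails
  j=4: fails
  j=5: fails
  j=6: fails
  j=7: holds
First hit at j=7, so smallest k = 7-2 = 5.

5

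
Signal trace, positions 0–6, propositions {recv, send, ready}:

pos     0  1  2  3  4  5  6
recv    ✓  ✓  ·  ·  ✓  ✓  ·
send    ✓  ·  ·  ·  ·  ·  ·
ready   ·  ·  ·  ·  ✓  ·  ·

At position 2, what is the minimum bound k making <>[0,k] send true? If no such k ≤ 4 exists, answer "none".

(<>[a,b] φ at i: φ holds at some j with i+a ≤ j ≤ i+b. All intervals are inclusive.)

Scan j = 2,3,… for send:
  j=2: fails
  j=3: fails
  j=4: fails
  j=5: fails
  j=6: fails
No j in [2,6] satisfies it → none.

none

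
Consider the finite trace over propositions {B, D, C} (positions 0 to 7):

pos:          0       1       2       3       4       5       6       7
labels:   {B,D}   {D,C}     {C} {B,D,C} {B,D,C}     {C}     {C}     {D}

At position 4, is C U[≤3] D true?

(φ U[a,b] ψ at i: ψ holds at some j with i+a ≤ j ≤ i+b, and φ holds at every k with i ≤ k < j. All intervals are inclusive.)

Yes

Need some j in [4,7] with D, and C at every k in [4,j-1].
  j=4: D holds; no prefix to check → satisfied.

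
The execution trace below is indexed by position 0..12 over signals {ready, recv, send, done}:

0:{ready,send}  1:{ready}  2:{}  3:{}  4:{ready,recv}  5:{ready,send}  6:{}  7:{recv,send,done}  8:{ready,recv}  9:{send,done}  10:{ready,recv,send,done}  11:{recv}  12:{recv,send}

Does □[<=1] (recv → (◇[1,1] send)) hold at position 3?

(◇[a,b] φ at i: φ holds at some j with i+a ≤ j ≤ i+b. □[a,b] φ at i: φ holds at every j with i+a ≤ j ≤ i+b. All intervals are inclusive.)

Check (recv → (◇[1,1] send)) at every j in [3,4]:
  j=3: antecedent false → ✓
  j=4: antecedent true; consequent holds (witness at 5) → ✓
All positions satisfy it → formula holds.

Yes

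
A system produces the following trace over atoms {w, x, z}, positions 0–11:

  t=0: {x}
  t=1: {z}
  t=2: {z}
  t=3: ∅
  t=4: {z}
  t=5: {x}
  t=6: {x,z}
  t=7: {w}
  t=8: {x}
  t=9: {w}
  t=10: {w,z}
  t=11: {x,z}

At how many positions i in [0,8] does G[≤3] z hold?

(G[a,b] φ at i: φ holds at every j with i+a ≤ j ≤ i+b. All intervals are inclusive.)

Evaluate at each i in [0,8]:
  i=0: ✗ (fails at j=0)
  i=1: ✗ (fails at j=3)
  i=2: ✗ (fails at j=3)
  i=3: ✗ (fails at j=3)
  i=4: ✗ (fails at j=5)
  i=5: ✗ (fails at j=5)
  i=6: ✗ (fails at j=7)
  i=7: ✗ (fails at j=7)
  i=8: ✗ (fails at j=8)
Positions where it holds: {} → 0.

0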